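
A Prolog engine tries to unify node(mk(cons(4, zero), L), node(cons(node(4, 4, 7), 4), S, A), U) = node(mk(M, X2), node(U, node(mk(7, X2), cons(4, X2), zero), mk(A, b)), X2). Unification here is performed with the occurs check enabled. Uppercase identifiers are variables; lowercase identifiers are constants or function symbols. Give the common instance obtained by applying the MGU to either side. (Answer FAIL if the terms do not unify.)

Decompose node/3: mk(cons(4, zero), L) = mk(M, X2),  node(cons(node(4, 4, 7), 4), S, A) = node(U, node(mk(7, X2), cons(4, X2), zero), mk(A, b)),  U = X2.
Decompose mk/2: cons(4, zero) = M,  L = X2.
Bind M := cons(4, zero); no other remaining equation mentions M.
Bind L := X2; no other remaining equation mentions L.
Decompose node/3: cons(node(4, 4, 7), 4) = U,  S = node(mk(7, X2), cons(4, X2), zero),  A = mk(A, b).
Bind U := cons(node(4, 4, 7), 4); substituting into the one remaining equation that mentions U gives: cons(node(4, 4, 7), 4) = X2.
Bind S := node(mk(7, X2), cons(4, X2), zero); no other remaining equation mentions S.
Occurs check fails: A occurs in mk(A, b); the equation A = mk(A, b) has no finite solution.

FAIL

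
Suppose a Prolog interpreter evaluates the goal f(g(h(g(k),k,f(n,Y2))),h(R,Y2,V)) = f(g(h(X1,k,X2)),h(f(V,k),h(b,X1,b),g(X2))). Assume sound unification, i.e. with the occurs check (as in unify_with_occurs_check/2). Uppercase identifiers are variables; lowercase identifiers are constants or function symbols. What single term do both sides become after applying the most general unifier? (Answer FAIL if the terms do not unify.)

f(g(h(g(k),k,f(n,h(b,g(k),b)))),h(f(g(f(n,h(b,g(k),b))),k),h(b,g(k),b),g(f(n,h(b,g(k),b)))))

Decompose f/2: g(h(g(k),k,f(n,Y2))) = g(h(X1,k,X2)),  h(R,Y2,V) = h(f(V,k),h(b,X1,b),g(X2)).
Decompose g/1: h(g(k),k,f(n,Y2)) = h(X1,k,X2).
Decompose h/3: g(k) = X1,  k = k,  f(n,Y2) = X2.
Bind X1 := g(k); substituting into the one remaining equation that mentions X1 gives: h(R,Y2,V) = h(f(V,k),h(b,g(k),b),g(X2)).
Delete trivial equation k = k.
Bind X2 := f(n,Y2); substituting into the remaining equation gives: h(R,Y2,V) = h(f(V,k),h(b,g(k),b),g(f(n,Y2))).
Decompose h/3: R = f(V,k),  Y2 = h(b,g(k),b),  V = g(f(n,Y2)).
Bind R := f(V,k); no other remaining equation mentions R.
Bind Y2 := h(b,g(k),b); substituting into the remaining equation gives: V = g(f(n,h(b,g(k),b))). Substituting into the earlier binding gives X2 := f(n,h(b,g(k),b)).
Bind V := g(f(n,h(b,g(k),b))). Substituting into the earlier binding gives R := f(g(f(n,h(b,g(k),b))),k).
Applying the MGU to either side gives f(g(h(g(k),k,f(n,h(b,g(k),b)))),h(f(g(f(n,h(b,g(k),b))),k),h(b,g(k),b),g(f(n,h(b,g(k),b))))).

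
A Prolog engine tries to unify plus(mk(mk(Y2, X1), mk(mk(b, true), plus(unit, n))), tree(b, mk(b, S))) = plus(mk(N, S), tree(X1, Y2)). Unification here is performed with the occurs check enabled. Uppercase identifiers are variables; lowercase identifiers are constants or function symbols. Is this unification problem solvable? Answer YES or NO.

Decompose plus/2: mk(mk(Y2, X1), mk(mk(b, true), plus(unit, n))) = mk(N, S),  tree(b, mk(b, S)) = tree(X1, Y2).
Decompose mk/2: mk(Y2, X1) = N,  mk(mk(b, true), plus(unit, n)) = S.
Bind N := mk(Y2, X1); no other remaining equation mentions N.
Bind S := mk(mk(b, true), plus(unit, n)); substituting into the remaining equation gives: tree(b, mk(b, mk(mk(b, true), plus(unit, n)))) = tree(X1, Y2).
Decompose tree/2: b = X1,  mk(b, mk(mk(b, true), plus(unit, n))) = Y2.
Bind X1 := b; no other remaining equation mentions X1. Substituting into the earlier binding gives N := mk(Y2, b).
Bind Y2 := mk(b, mk(mk(b, true), plus(unit, n))). Substituting into the earlier binding gives N := mk(mk(b, mk(mk(b, true), plus(unit, n))), b).
No equations remain and no clash or occurs-check failure arose, so a unifier exists.

YES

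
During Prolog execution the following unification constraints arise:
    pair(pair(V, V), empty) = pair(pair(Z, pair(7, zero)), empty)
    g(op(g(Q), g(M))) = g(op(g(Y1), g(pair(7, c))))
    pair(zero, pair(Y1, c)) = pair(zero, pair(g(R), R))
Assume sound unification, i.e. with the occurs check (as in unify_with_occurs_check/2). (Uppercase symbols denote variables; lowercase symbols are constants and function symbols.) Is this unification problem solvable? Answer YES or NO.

Decompose pair/2: pair(V, V) = pair(Z, pair(7, zero)),  empty = empty.
Decompose pair/2: V = Z,  V = pair(7, zero).
Bind V := Z; substituting into the one remaining equation that mentions V gives: Z = pair(7, zero).
Bind Z := pair(7, zero); no other remaining equation mentions Z. Substituting into the earlier binding gives V := pair(7, zero).
Delete trivial equation empty = empty.
Decompose g/1: op(g(Q), g(M)) = op(g(Y1), g(pair(7, c))).
Decompose op/2: g(Q) = g(Y1),  g(M) = g(pair(7, c)).
Decompose g/1: Q = Y1.
Bind Q := Y1; no other remaining equation mentions Q.
Decompose g/1: M = pair(7, c).
Bind M := pair(7, c); no other remaining equation mentions M.
Decompose pair/2: zero = zero,  pair(Y1, c) = pair(g(R), R).
Delete trivial equation zero = zero.
Decompose pair/2: Y1 = g(R),  c = R.
Bind Y1 := g(R); no other remaining equation mentions Y1. Substituting into the earlier binding gives Q := g(R).
Bind R := c. Substituting into the earlier bindings gives Q := g(c), Y1 := g(c).
No equations remain and no clash or occurs-check failure arose, so a unifier exists.

YES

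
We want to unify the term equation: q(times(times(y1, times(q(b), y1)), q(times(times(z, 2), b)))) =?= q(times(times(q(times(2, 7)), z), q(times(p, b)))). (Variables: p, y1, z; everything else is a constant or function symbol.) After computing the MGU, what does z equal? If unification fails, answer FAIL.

Decompose q/1: times(times(y1, times(q(b), y1)), q(times(times(z, 2), b))) =?= times(times(q(times(2, 7)), z), q(times(p, b))).
Decompose times/2: times(y1, times(q(b), y1)) =?= times(q(times(2, 7)), z),  q(times(times(z, 2), b)) =?= q(times(p, b)).
Decompose times/2: y1 =?= q(times(2, 7)),  times(q(b), y1) =?= z.
Bind y1 := q(times(2, 7)); substituting into the one remaining equation that mentions y1 gives: times(q(b), q(times(2, 7))) =?= z.
Bind z := times(q(b), q(times(2, 7))); substituting into the remaining equation gives: q(times(times(times(q(b), q(times(2, 7))), 2), b)) =?= q(times(p, b)).
Decompose q/1: times(times(times(q(b), q(times(2, 7))), 2), b) =?= times(p, b).
Decompose times/2: times(times(q(b), q(times(2, 7))), 2) =?= p,  b =?= b.
Bind p := times(times(q(b), q(times(2, 7))), 2); no other remaining equation mentions p.
Delete trivial equation b =?= b.
MGU = { y1 ↦ q(times(2, 7)), z ↦ times(q(b), q(times(2, 7))), p ↦ times(times(q(b), q(times(2, 7))), 2) }, so z ↦ times(q(b), q(times(2, 7))).

times(q(b), q(times(2, 7)))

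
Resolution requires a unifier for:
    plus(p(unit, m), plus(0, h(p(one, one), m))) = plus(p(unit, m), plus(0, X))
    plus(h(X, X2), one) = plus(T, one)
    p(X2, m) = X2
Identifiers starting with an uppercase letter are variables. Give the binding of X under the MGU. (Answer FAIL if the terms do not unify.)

Decompose plus/2: p(unit, m) = p(unit, m),  plus(0, h(p(one, one), m)) = plus(0, X).
Delete trivial equation p(unit, m) = p(unit, m).
Decompose plus/2: 0 = 0,  h(p(one, one), m) = X.
Delete trivial equation 0 = 0.
Bind X := h(p(one, one), m); substituting into the one remaining equation that mentions X gives: plus(h(h(p(one, one), m), X2), one) = plus(T, one).
Decompose plus/2: h(h(p(one, one), m), X2) = T,  one = one.
Bind T := h(h(p(one, one), m), X2); no other remaining equation mentions T.
Delete trivial equation one = one.
Occurs check fails: X2 occurs in p(X2, m); the equation X2 = p(X2, m) has no finite solution.

FAIL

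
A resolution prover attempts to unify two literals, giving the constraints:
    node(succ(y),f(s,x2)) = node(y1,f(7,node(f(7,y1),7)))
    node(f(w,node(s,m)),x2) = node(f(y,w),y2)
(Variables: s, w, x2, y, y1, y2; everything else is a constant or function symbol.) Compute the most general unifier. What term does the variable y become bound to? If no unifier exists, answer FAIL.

node(7,m)

Decompose node/2: succ(y) = y1,  f(s,x2) = f(7,node(f(7,y1),7)).
Bind y1 := succ(y); substituting into the one remaining equation that mentions y1 gives: f(s,x2) = f(7,node(f(7,succ(y)),7)).
Decompose f/2: s = 7,  x2 = node(f(7,succ(y)),7).
Bind s := 7; substituting into the one remaining equation that mentions s gives: node(f(w,node(7,m)),x2) = node(f(y,w),y2).
Bind x2 := node(f(7,succ(y)),7); substituting into the remaining equation gives: node(f(w,node(7,m)),node(f(7,succ(y)),7)) = node(f(y,w),y2).
Decompose node/2: f(w,node(7,m)) = f(y,w),  node(f(7,succ(y)),7) = y2.
Decompose f/2: w = y,  node(7,m) = w.
Bind w := y; substituting into the one remaining equation that mentions w gives: node(7,m) = y.
Bind y := node(7,m); substituting into the remaining equation gives: node(f(7,succ(node(7,m))),7) = y2. Substituting into the earlier bindings gives y1 := succ(node(7,m)), x2 := node(f(7,succ(node(7,m))),7), w := node(7,m).
Bind y2 := node(f(7,succ(node(7,m))),7).
MGU = { y1 ↦ succ(node(7,m)), s ↦ 7, x2 ↦ node(f(7,succ(node(7,m))),7), w ↦ node(7,m), y ↦ node(7,m), y2 ↦ node(f(7,succ(node(7,m))),7) }, so y ↦ node(7,m).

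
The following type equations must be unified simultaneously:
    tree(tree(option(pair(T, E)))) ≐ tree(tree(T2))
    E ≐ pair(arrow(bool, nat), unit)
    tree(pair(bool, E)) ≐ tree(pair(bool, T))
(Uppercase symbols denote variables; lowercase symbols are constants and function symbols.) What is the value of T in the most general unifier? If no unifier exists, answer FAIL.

pair(arrow(bool, nat), unit)

Decompose tree/1: tree(option(pair(T, E))) ≐ tree(T2).
Decompose tree/1: option(pair(T, E)) ≐ T2.
Bind T2 := option(pair(T, E)); no other remaining equation mentions T2.
Bind E := pair(arrow(bool, nat), unit); substituting into the remaining equation gives: tree(pair(bool, pair(arrow(bool, nat), unit))) ≐ tree(pair(bool, T)). Substituting into the earlier binding gives T2 := option(pair(T, pair(arrow(bool, nat), unit))).
Decompose tree/1: pair(bool, pair(arrow(bool, nat), unit)) ≐ pair(bool, T).
Decompose pair/2: bool ≐ bool,  pair(arrow(bool, nat), unit) ≐ T.
Delete trivial equation bool ≐ bool.
Bind T := pair(arrow(bool, nat), unit). Substituting into the earlier binding gives T2 := option(pair(pair(arrow(bool, nat), unit), pair(arrow(bool, nat), unit))).
MGU = { T2 := option(pair(pair(arrow(bool, nat), unit), pair(arrow(bool, nat), unit))), E := pair(arrow(bool, nat), unit), T := pair(arrow(bool, nat), unit) }, so T := pair(arrow(bool, nat), unit).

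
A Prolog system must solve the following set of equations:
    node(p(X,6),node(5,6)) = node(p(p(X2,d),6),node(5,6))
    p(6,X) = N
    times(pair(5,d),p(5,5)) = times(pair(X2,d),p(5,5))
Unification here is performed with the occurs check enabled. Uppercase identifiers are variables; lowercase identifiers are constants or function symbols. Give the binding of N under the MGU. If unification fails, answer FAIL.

p(6,p(5,d))

Decompose node/2: p(X,6) = p(p(X2,d),6),  node(5,6) = node(5,6).
Decompose p/2: X = p(X2,d),  6 = 6.
Bind X := p(X2,d); substituting into the one remaining equation that mentions X gives: p(6,p(X2,d)) = N.
Delete trivial equation 6 = 6.
Delete trivial equation node(5,6) = node(5,6).
Bind N := p(6,p(X2,d)); no other remaining equation mentions N.
Decompose times/2: pair(5,d) = pair(X2,d),  p(5,5) = p(5,5).
Decompose pair/2: 5 = X2,  d = d.
Bind X2 := 5; no other remaining equation mentions X2. Substituting into the earlier bindings gives X := p(5,d), N := p(6,p(5,d)).
Delete trivial equation d = d.
Delete trivial equation p(5,5) = p(5,5).
MGU = { X ↦ p(5,d), N ↦ p(6,p(5,d)), X2 ↦ 5 }, so N ↦ p(6,p(5,d)).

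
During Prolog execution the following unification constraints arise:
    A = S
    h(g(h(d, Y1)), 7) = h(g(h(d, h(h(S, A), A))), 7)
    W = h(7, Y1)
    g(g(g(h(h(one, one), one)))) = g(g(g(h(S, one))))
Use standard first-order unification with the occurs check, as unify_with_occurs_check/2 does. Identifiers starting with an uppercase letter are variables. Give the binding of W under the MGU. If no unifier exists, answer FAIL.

Bind A := S; substituting into the one remaining equation that mentions A gives: h(g(h(d, Y1)), 7) = h(g(h(d, h(h(S, S), S))), 7).
Decompose h/2: g(h(d, Y1)) = g(h(d, h(h(S, S), S))),  7 = 7.
Decompose g/1: h(d, Y1) = h(d, h(h(S, S), S)).
Decompose h/2: d = d,  Y1 = h(h(S, S), S).
Delete trivial equation d = d.
Bind Y1 := h(h(S, S), S); substituting into the one remaining equation that mentions Y1 gives: W = h(7, h(h(S, S), S)).
Delete trivial equation 7 = 7.
Bind W := h(7, h(h(S, S), S)); no other remaining equation mentions W.
Decompose g/1: g(g(h(h(one, one), one))) = g(g(h(S, one))).
Decompose g/1: g(h(h(one, one), one)) = g(h(S, one)).
Decompose g/1: h(h(one, one), one) = h(S, one).
Decompose h/2: h(one, one) = S,  one = one.
Bind S := h(one, one); no other remaining equation mentions S. Substituting into the earlier bindings gives A := h(one, one), Y1 := h(h(h(one, one), h(one, one)), h(one, one)), W := h(7, h(h(h(one, one), h(one, one)), h(one, one))).
Delete trivial equation one = one.
MGU = { A -> h(one, one), Y1 -> h(h(h(one, one), h(one, one)), h(one, one)), W -> h(7, h(h(h(one, one), h(one, one)), h(one, one))), S -> h(one, one) }, so W -> h(7, h(h(h(one, one), h(one, one)), h(one, one))).

h(7, h(h(h(one, one), h(one, one)), h(one, one)))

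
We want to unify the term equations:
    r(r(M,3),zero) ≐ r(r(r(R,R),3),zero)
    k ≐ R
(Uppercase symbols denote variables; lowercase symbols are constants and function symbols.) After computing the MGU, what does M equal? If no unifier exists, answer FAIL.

r(k,k)

Decompose r/2: r(M,3) ≐ r(r(R,R),3),  zero ≐ zero.
Decompose r/2: M ≐ r(R,R),  3 ≐ 3.
Bind M := r(R,R); no other remaining equation mentions M.
Delete trivial equation 3 ≐ 3.
Delete trivial equation zero ≐ zero.
Bind R := k. Substituting into the earlier binding gives M := r(k,k).
MGU = { M -> r(k,k), R -> k }, so M -> r(k,k).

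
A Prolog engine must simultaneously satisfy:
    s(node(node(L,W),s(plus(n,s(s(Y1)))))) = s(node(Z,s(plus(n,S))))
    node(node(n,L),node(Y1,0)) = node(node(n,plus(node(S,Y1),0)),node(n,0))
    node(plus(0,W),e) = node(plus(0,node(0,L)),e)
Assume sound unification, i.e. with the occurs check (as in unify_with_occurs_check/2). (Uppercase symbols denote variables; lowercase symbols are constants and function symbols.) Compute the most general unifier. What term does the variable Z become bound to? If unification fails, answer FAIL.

Decompose s/1: node(node(L,W),s(plus(n,s(s(Y1))))) = node(Z,s(plus(n,S))).
Decompose node/2: node(L,W) = Z,  s(plus(n,s(s(Y1)))) = s(plus(n,S)).
Bind Z := node(L,W); no other remaining equation mentions Z.
Decompose s/1: plus(n,s(s(Y1))) = plus(n,S).
Decompose plus/2: n = n,  s(s(Y1)) = S.
Delete trivial equation n = n.
Bind S := s(s(Y1)); substituting into the one remaining equation that mentions S gives: node(node(n,L),node(Y1,0)) = node(node(n,plus(node(s(s(Y1)),Y1),0)),node(n,0)).
Decompose node/2: node(n,L) = node(n,plus(node(s(s(Y1)),Y1),0)),  node(Y1,0) = node(n,0).
Decompose node/2: n = n,  L = plus(node(s(s(Y1)),Y1),0).
Delete trivial equation n = n.
Bind L := plus(node(s(s(Y1)),Y1),0); substituting into the one remaining equation that mentions L gives: node(plus(0,W),e) = node(plus(0,node(0,plus(node(s(s(Y1)),Y1),0))),e). Substituting into the earlier binding gives Z := node(plus(node(s(s(Y1)),Y1),0),W).
Decompose node/2: Y1 = n,  0 = 0.
Bind Y1 := n; substituting into the one remaining equation that mentions Y1 gives: node(plus(0,W),e) = node(plus(0,node(0,plus(node(s(s(n)),n),0))),e). Substituting into the earlier bindings gives Z := node(plus(node(s(s(n)),n),0),W), S := s(s(n)), L := plus(node(s(s(n)),n),0).
Delete trivial equation 0 = 0.
Decompose node/2: plus(0,W) = plus(0,node(0,plus(node(s(s(n)),n),0))),  e = e.
Decompose plus/2: 0 = 0,  W = node(0,plus(node(s(s(n)),n),0)).
Delete trivial equation 0 = 0.
Bind W := node(0,plus(node(s(s(n)),n),0)); no other remaining equation mentions W. Substituting into the earlier binding gives Z := node(plus(node(s(s(n)),n),0),node(0,plus(node(s(s(n)),n),0))).
Delete trivial equation e = e.
MGU = { Z -> node(plus(node(s(s(n)),n),0),node(0,plus(node(s(s(n)),n),0))), S -> s(s(n)), L -> plus(node(s(s(n)),n),0), Y1 -> n, W -> node(0,plus(node(s(s(n)),n),0)) }, so Z -> node(plus(node(s(s(n)),n),0),node(0,plus(node(s(s(n)),n),0))).

node(plus(node(s(s(n)),n),0),node(0,plus(node(s(s(n)),n),0)))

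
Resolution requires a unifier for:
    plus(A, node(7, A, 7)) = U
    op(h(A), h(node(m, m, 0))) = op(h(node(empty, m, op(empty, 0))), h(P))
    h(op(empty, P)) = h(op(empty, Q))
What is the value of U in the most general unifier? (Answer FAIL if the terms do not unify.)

plus(node(empty, m, op(empty, 0)), node(7, node(empty, m, op(empty, 0)), 7))

Bind U := plus(A, node(7, A, 7)); no other remaining equation mentions U.
Decompose op/2: h(A) = h(node(empty, m, op(empty, 0))),  h(node(m, m, 0)) = h(P).
Decompose h/1: A = node(empty, m, op(empty, 0)).
Bind A := node(empty, m, op(empty, 0)); no other remaining equation mentions A. Substituting into the earlier binding gives U := plus(node(empty, m, op(empty, 0)), node(7, node(empty, m, op(empty, 0)), 7)).
Decompose h/1: node(m, m, 0) = P.
Bind P := node(m, m, 0); substituting into the remaining equation gives: h(op(empty, node(m, m, 0))) = h(op(empty, Q)).
Decompose h/1: op(empty, node(m, m, 0)) = op(empty, Q).
Decompose op/2: empty = empty,  node(m, m, 0) = Q.
Delete trivial equation empty = empty.
Bind Q := node(m, m, 0).
MGU = { U ↦ plus(node(empty, m, op(empty, 0)), node(7, node(empty, m, op(empty, 0)), 7)), A ↦ node(empty, m, op(empty, 0)), P ↦ node(m, m, 0), Q ↦ node(m, m, 0) }, so U ↦ plus(node(empty, m, op(empty, 0)), node(7, node(empty, m, op(empty, 0)), 7)).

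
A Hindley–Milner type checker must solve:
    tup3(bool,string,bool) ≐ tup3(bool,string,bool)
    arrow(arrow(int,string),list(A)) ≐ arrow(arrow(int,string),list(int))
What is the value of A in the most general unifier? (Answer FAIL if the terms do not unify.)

Delete trivial equation tup3(bool,string,bool) ≐ tup3(bool,string,bool).
Decompose arrow/2: arrow(int,string) ≐ arrow(int,string),  list(A) ≐ list(int).
Delete trivial equation arrow(int,string) ≐ arrow(int,string).
Decompose list/1: A ≐ int.
Bind A := int.
MGU = { A ↦ int }, so A ↦ int.

int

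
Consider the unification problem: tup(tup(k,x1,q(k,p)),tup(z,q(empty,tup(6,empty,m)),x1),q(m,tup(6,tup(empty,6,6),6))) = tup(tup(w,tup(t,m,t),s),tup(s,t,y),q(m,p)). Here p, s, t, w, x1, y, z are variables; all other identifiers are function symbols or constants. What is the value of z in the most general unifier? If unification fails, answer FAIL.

q(k,tup(6,tup(empty,6,6),6))

Decompose tup/3: tup(k,x1,q(k,p)) = tup(w,tup(t,m,t),s),  tup(z,q(empty,tup(6,empty,m)),x1) = tup(s,t,y),  q(m,tup(6,tup(empty,6,6),6)) = q(m,p).
Decompose tup/3: k = w,  x1 = tup(t,m,t),  q(k,p) = s.
Bind w := k; no other remaining equation mentions w.
Bind x1 := tup(t,m,t); substituting into the one remaining equation that mentions x1 gives: tup(z,q(empty,tup(6,empty,m)),tup(t,m,t)) = tup(s,t,y).
Bind s := q(k,p); substituting into the one remaining equation that mentions s gives: tup(z,q(empty,tup(6,empty,m)),tup(t,m,t)) = tup(q(k,p),t,y).
Decompose tup/3: z = q(k,p),  q(empty,tup(6,empty,m)) = t,  tup(t,m,t) = y.
Bind z := q(k,p); no other remaining equation mentions z.
Bind t := q(empty,tup(6,empty,m)); substituting into the one remaining equation that mentions t gives: tup(q(empty,tup(6,empty,m)),m,q(empty,tup(6,empty,m))) = y. Substituting into the earlier binding gives x1 := tup(q(empty,tup(6,empty,m)),m,q(empty,tup(6,empty,m))).
Bind y := tup(q(empty,tup(6,empty,m)),m,q(empty,tup(6,empty,m))); no other remaining equation mentions y.
Decompose q/2: m = m,  tup(6,tup(empty,6,6),6) = p.
Delete trivial equation m = m.
Bind p := tup(6,tup(empty,6,6),6). Substituting into the earlier bindings gives s := q(k,tup(6,tup(empty,6,6),6)), z := q(k,tup(6,tup(empty,6,6),6)).
MGU = { w -> k, x1 -> tup(q(empty,tup(6,empty,m)),m,q(empty,tup(6,empty,m))), s -> q(k,tup(6,tup(empty,6,6),6)), z -> q(k,tup(6,tup(empty,6,6),6)), t -> q(empty,tup(6,empty,m)), y -> tup(q(empty,tup(6,empty,m)),m,q(empty,tup(6,empty,m))), p -> tup(6,tup(empty,6,6),6) }, so z -> q(k,tup(6,tup(empty,6,6),6)).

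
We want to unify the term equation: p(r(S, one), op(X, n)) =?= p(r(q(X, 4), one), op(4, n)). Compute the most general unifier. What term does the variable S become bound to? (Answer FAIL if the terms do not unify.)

Decompose p/2: r(S, one) =?= r(q(X, 4), one),  op(X, n) =?= op(4, n).
Decompose r/2: S =?= q(X, 4),  one =?= one.
Bind S := q(X, 4); no other remaining equation mentions S.
Delete trivial equation one =?= one.
Decompose op/2: X =?= 4,  n =?= n.
Bind X := 4; no other remaining equation mentions X. Substituting into the earlier binding gives S := q(4, 4).
Delete trivial equation n =?= n.
MGU = { S := q(4, 4), X := 4 }, so S := q(4, 4).

q(4, 4)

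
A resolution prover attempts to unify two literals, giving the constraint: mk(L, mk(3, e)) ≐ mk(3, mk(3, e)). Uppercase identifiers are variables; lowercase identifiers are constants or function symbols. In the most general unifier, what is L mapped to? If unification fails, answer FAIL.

Decompose mk/2: L ≐ 3,  mk(3, e) ≐ mk(3, e).
Bind L := 3; no other remaining equation mentions L.
Delete trivial equation mk(3, e) ≐ mk(3, e).
MGU = { L ↦ 3 }, so L ↦ 3.

3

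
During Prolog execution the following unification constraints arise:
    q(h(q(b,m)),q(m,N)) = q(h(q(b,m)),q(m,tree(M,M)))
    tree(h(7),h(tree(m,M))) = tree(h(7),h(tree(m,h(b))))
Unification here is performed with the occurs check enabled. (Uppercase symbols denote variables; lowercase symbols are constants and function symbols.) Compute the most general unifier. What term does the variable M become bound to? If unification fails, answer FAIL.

h(b)

Decompose q/2: h(q(b,m)) = h(q(b,m)),  q(m,N) = q(m,tree(M,M)).
Delete trivial equation h(q(b,m)) = h(q(b,m)).
Decompose q/2: m = m,  N = tree(M,M).
Delete trivial equation m = m.
Bind N := tree(M,M); no other remaining equation mentions N.
Decompose tree/2: h(7) = h(7),  h(tree(m,M)) = h(tree(m,h(b))).
Delete trivial equation h(7) = h(7).
Decompose h/1: tree(m,M) = tree(m,h(b)).
Decompose tree/2: m = m,  M = h(b).
Delete trivial equation m = m.
Bind M := h(b). Substituting into the earlier binding gives N := tree(h(b),h(b)).
MGU = { N ↦ tree(h(b),h(b)), M ↦ h(b) }, so M ↦ h(b).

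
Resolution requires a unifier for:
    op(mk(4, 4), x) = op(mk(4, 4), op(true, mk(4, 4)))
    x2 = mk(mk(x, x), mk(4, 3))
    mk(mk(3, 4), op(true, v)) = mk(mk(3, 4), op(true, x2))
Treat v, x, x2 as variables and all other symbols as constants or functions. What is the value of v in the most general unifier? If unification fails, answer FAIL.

Decompose op/2: mk(4, 4) = mk(4, 4),  x = op(true, mk(4, 4)).
Delete trivial equation mk(4, 4) = mk(4, 4).
Bind x := op(true, mk(4, 4)); substituting into the one remaining equation that mentions x gives: x2 = mk(mk(op(true, mk(4, 4)), op(true, mk(4, 4))), mk(4, 3)).
Bind x2 := mk(mk(op(true, mk(4, 4)), op(true, mk(4, 4))), mk(4, 3)); substituting into the remaining equation gives: mk(mk(3, 4), op(true, v)) = mk(mk(3, 4), op(true, mk(mk(op(true, mk(4, 4)), op(true, mk(4, 4))), mk(4, 3)))).
Decompose mk/2: mk(3, 4) = mk(3, 4),  op(true, v) = op(true, mk(mk(op(true, mk(4, 4)), op(true, mk(4, 4))), mk(4, 3))).
Delete trivial equation mk(3, 4) = mk(3, 4).
Decompose op/2: true = true,  v = mk(mk(op(true, mk(4, 4)), op(true, mk(4, 4))), mk(4, 3)).
Delete trivial equation true = true.
Bind v := mk(mk(op(true, mk(4, 4)), op(true, mk(4, 4))), mk(4, 3)).
MGU = { x -> op(true, mk(4, 4)), x2 -> mk(mk(op(true, mk(4, 4)), op(true, mk(4, 4))), mk(4, 3)), v -> mk(mk(op(true, mk(4, 4)), op(true, mk(4, 4))), mk(4, 3)) }, so v -> mk(mk(op(true, mk(4, 4)), op(true, mk(4, 4))), mk(4, 3)).

mk(mk(op(true, mk(4, 4)), op(true, mk(4, 4))), mk(4, 3))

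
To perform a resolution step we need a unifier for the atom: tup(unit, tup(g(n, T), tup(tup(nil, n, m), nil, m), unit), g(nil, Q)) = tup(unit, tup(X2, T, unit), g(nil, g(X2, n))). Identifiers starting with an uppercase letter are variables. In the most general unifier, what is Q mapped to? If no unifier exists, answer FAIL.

g(g(n, tup(tup(nil, n, m), nil, m)), n)

Decompose tup/3: unit = unit,  tup(g(n, T), tup(tup(nil, n, m), nil, m), unit) = tup(X2, T, unit),  g(nil, Q) = g(nil, g(X2, n)).
Delete trivial equation unit = unit.
Decompose tup/3: g(n, T) = X2,  tup(tup(nil, n, m), nil, m) = T,  unit = unit.
Bind X2 := g(n, T); substituting into the one remaining equation that mentions X2 gives: g(nil, Q) = g(nil, g(g(n, T), n)).
Bind T := tup(tup(nil, n, m), nil, m); substituting into the one remaining equation that mentions T gives: g(nil, Q) = g(nil, g(g(n, tup(tup(nil, n, m), nil, m)), n)). Substituting into the earlier binding gives X2 := g(n, tup(tup(nil, n, m), nil, m)).
Delete trivial equation unit = unit.
Decompose g/2: nil = nil,  Q = g(g(n, tup(tup(nil, n, m), nil, m)), n).
Delete trivial equation nil = nil.
Bind Q := g(g(n, tup(tup(nil, n, m), nil, m)), n).
MGU = { X2 := g(n, tup(tup(nil, n, m), nil, m)), T := tup(tup(nil, n, m), nil, m), Q := g(g(n, tup(tup(nil, n, m), nil, m)), n) }, so Q := g(g(n, tup(tup(nil, n, m), nil, m)), n).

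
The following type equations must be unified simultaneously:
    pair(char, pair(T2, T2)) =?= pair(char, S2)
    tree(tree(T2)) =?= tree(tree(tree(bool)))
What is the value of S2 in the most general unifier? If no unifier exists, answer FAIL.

pair(tree(bool), tree(bool))

Decompose pair/2: char =?= char,  pair(T2, T2) =?= S2.
Delete trivial equation char =?= char.
Bind S2 := pair(T2, T2); no other remaining equation mentions S2.
Decompose tree/1: tree(T2) =?= tree(tree(bool)).
Decompose tree/1: T2 =?= tree(bool).
Bind T2 := tree(bool). Substituting into the earlier binding gives S2 := pair(tree(bool), tree(bool)).
MGU = { S2 := pair(tree(bool), tree(bool)), T2 := tree(bool) }, so S2 := pair(tree(bool), tree(bool)).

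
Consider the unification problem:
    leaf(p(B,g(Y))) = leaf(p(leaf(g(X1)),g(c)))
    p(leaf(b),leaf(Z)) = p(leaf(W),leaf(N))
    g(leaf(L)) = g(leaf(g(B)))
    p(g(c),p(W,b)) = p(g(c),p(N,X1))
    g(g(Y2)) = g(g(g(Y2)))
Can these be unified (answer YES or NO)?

NO

Decompose leaf/1: p(B,g(Y)) = p(leaf(g(X1)),g(c)).
Decompose p/2: B = leaf(g(X1)),  g(Y) = g(c).
Bind B := leaf(g(X1)); substituting into the one remaining equation that mentions B gives: g(leaf(L)) = g(leaf(g(leaf(g(X1))))).
Decompose g/1: Y = c.
Bind Y := c; no other remaining equation mentions Y.
Decompose p/2: leaf(b) = leaf(W),  leaf(Z) = leaf(N).
Decompose leaf/1: b = W.
Bind W := b; substituting into the one remaining equation that mentions W gives: p(g(c),p(b,b)) = p(g(c),p(N,X1)).
Decompose leaf/1: Z = N.
Bind Z := N; no other remaining equation mentions Z.
Decompose g/1: leaf(L) = leaf(g(leaf(g(X1)))).
Decompose leaf/1: L = g(leaf(g(X1))).
Bind L := g(leaf(g(X1))); no other remaining equation mentions L.
Decompose p/2: g(c) = g(c),  p(b,b) = p(N,X1).
Delete trivial equation g(c) = g(c).
Decompose p/2: b = N,  b = X1.
Bind N := b; no other remaining equation mentions N. Substituting into the earlier binding gives Z := b.
Bind X1 := b; no other remaining equation mentions X1. Substituting into the earlier bindings gives B := leaf(g(b)), L := g(leaf(g(b))).
Decompose g/1: g(Y2) = g(g(Y2)).
Decompose g/1: Y2 = g(Y2).
Occurs check fails: Y2 occurs in g(Y2); the equation Y2 = g(Y2) has no finite solution.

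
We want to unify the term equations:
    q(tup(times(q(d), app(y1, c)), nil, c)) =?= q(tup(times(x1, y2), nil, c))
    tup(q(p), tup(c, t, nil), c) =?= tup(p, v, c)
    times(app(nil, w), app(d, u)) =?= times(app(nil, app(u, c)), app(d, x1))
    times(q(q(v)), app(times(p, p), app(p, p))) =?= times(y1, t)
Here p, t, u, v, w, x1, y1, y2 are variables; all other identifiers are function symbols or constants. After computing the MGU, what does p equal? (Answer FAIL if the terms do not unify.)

FAIL

Decompose q/1: tup(times(q(d), app(y1, c)), nil, c) =?= tup(times(x1, y2), nil, c).
Decompose tup/3: times(q(d), app(y1, c)) =?= times(x1, y2),  nil =?= nil,  c =?= c.
Decompose times/2: q(d) =?= x1,  app(y1, c) =?= y2.
Bind x1 := q(d); substituting into the one remaining equation that mentions x1 gives: times(app(nil, w), app(d, u)) =?= times(app(nil, app(u, c)), app(d, q(d))).
Bind y2 := app(y1, c); no other remaining equation mentions y2.
Delete trivial equation nil =?= nil.
Delete trivial equation c =?= c.
Decompose tup/3: q(p) =?= p,  tup(c, t, nil) =?= v,  c =?= c.
Occurs check fails: p occurs in q(p); the equation p =?= q(p) has no finite solution.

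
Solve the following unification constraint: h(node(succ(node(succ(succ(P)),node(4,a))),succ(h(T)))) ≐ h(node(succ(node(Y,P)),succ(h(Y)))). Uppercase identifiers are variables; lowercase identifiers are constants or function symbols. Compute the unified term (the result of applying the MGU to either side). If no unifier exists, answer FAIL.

h(node(succ(node(succ(succ(node(4,a))),node(4,a))),succ(h(succ(succ(node(4,a)))))))

Decompose h/1: node(succ(node(succ(succ(P)),node(4,a))),succ(h(T))) ≐ node(succ(node(Y,P)),succ(h(Y))).
Decompose node/2: succ(node(succ(succ(P)),node(4,a))) ≐ succ(node(Y,P)),  succ(h(T)) ≐ succ(h(Y)).
Decompose succ/1: node(succ(succ(P)),node(4,a)) ≐ node(Y,P).
Decompose node/2: succ(succ(P)) ≐ Y,  node(4,a) ≐ P.
Bind Y := succ(succ(P)); substituting into the one remaining equation that mentions Y gives: succ(h(T)) ≐ succ(h(succ(succ(P)))).
Bind P := node(4,a); substituting into the remaining equation gives: succ(h(T)) ≐ succ(h(succ(succ(node(4,a))))). Substituting into the earlier binding gives Y := succ(succ(node(4,a))).
Decompose succ/1: h(T) ≐ h(succ(succ(node(4,a)))).
Decompose h/1: T ≐ succ(succ(node(4,a))).
Bind T := succ(succ(node(4,a))).
Applying the MGU to either side gives h(node(succ(node(succ(succ(node(4,a))),node(4,a))),succ(h(succ(succ(node(4,a))))))).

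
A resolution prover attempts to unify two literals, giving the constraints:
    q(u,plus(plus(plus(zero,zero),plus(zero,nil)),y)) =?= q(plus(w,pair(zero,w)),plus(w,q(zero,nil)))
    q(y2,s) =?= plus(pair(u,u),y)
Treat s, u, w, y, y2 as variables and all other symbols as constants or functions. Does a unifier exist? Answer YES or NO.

Decompose q/2: u =?= plus(w,pair(zero,w)),  plus(plus(plus(zero,zero),plus(zero,nil)),y) =?= plus(w,q(zero,nil)).
Bind u := plus(w,pair(zero,w)); substituting into the one remaining equation that mentions u gives: q(y2,s) =?= plus(pair(plus(w,pair(zero,w)),plus(w,pair(zero,w))),y).
Decompose plus/2: plus(plus(zero,zero),plus(zero,nil)) =?= w,  y =?= q(zero,nil).
Bind w := plus(plus(zero,zero),plus(zero,nil)); substituting into the one remaining equation that mentions w gives: q(y2,s) =?= plus(pair(plus(plus(plus(zero,zero),plus(zero,nil)),pair(zero,plus(plus(zero,zero),plus(zero,nil)))),plus(plus(plus(zero,zero),plus(zero,nil)),pair(zero,plus(plus(zero,zero),plus(zero,nil))))),y). Substituting into the earlier binding gives u := plus(plus(plus(zero,zero),plus(zero,nil)),pair(zero,plus(plus(zero,zero),plus(zero,nil)))).
Bind y := q(zero,nil); substituting into the remaining equation gives: q(y2,s) =?= plus(pair(plus(plus(plus(zero,zero),plus(zero,nil)),pair(zero,plus(plus(zero,zero),plus(zero,nil)))),plus(plus(plus(zero,zero),plus(zero,nil)),pair(zero,plus(plus(zero,zero),plus(zero,nil))))),q(zero,nil)).
Clash: head symbols differ (q/2 vs plus/2); no unifier exists.

NO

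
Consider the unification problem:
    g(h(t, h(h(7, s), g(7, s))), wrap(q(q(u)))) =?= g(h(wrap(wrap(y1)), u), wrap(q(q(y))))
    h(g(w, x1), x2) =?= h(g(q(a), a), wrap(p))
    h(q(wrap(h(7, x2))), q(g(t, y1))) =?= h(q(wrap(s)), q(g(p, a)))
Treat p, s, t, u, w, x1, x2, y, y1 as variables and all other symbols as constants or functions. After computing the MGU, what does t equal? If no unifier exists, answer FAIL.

wrap(wrap(a))

Decompose g/2: h(t, h(h(7, s), g(7, s))) =?= h(wrap(wrap(y1)), u),  wrap(q(q(u))) =?= wrap(q(q(y))).
Decompose h/2: t =?= wrap(wrap(y1)),  h(h(7, s), g(7, s)) =?= u.
Bind t := wrap(wrap(y1)); substituting into the one remaining equation that mentions t gives: h(q(wrap(h(7, x2))), q(g(wrap(wrap(y1)), y1))) =?= h(q(wrap(s)), q(g(p, a))).
Bind u := h(h(7, s), g(7, s)); substituting into the one remaining equation that mentions u gives: wrap(q(q(h(h(7, s), g(7, s))))) =?= wrap(q(q(y))).
Decompose wrap/1: q(q(h(h(7, s), g(7, s)))) =?= q(q(y)).
Decompose q/1: q(h(h(7, s), g(7, s))) =?= q(y).
Decompose q/1: h(h(7, s), g(7, s)) =?= y.
Bind y := h(h(7, s), g(7, s)); no other remaining equation mentions y.
Decompose h/2: g(w, x1) =?= g(q(a), a),  x2 =?= wrap(p).
Decompose g/2: w =?= q(a),  x1 =?= a.
Bind w := q(a); no other remaining equation mentions w.
Bind x1 := a; no other remaining equation mentions x1.
Bind x2 := wrap(p); substituting into the remaining equation gives: h(q(wrap(h(7, wrap(p)))), q(g(wrap(wrap(y1)), y1))) =?= h(q(wrap(s)), q(g(p, a))).
Decompose h/2: q(wrap(h(7, wrap(p)))) =?= q(wrap(s)),  q(g(wrap(wrap(y1)), y1)) =?= q(g(p, a)).
Decompose q/1: wrap(h(7, wrap(p))) =?= wrap(s).
Decompose wrap/1: h(7, wrap(p)) =?= s.
Bind s := h(7, wrap(p)); no other remaining equation mentions s. Substituting into the earlier bindings gives u := h(h(7, h(7, wrap(p))), g(7, h(7, wrap(p)))), y := h(h(7, h(7, wrap(p))), g(7, h(7, wrap(p)))).
Decompose q/1: g(wrap(wrap(y1)), y1) =?= g(p, a).
Decompose g/2: wrap(wrap(y1)) =?= p,  y1 =?= a.
Bind p := wrap(wrap(y1)); no other remaining equation mentions p. Substituting into the earlier bindings gives u := h(h(7, h(7, wrap(wrap(wrap(y1))))), g(7, h(7, wrap(wrap(wrap(y1)))))), y := h(h(7, h(7, wrap(wrap(wrap(y1))))), g(7, h(7, wrap(wrap(wrap(y1)))))), x2 := wrap(wrap(wrap(y1))), s := h(7, wrap(wrap(wrap(y1)))).
Bind y1 := a. Substituting into the earlier bindings gives t := wrap(wrap(a)), u := h(h(7, h(7, wrap(wrap(wrap(a))))), g(7, h(7, wrap(wrap(wrap(a)))))), y := h(h(7, h(7, wrap(wrap(wrap(a))))), g(7, h(7, wrap(wrap(wrap(a)))))), x2 := wrap(wrap(wrap(a))), s := h(7, wrap(wrap(wrap(a)))), p := wrap(wrap(a)).
MGU = { t ↦ wrap(wrap(a)), u ↦ h(h(7, h(7, wrap(wrap(wrap(a))))), g(7, h(7, wrap(wrap(wrap(a)))))), y ↦ h(h(7, h(7, wrap(wrap(wrap(a))))), g(7, h(7, wrap(wrap(wrap(a)))))), w ↦ q(a), x1 ↦ a, x2 ↦ wrap(wrap(wrap(a))), s ↦ h(7, wrap(wrap(wrap(a)))), p ↦ wrap(wrap(a)), y1 ↦ a }, so t ↦ wrap(wrap(a)).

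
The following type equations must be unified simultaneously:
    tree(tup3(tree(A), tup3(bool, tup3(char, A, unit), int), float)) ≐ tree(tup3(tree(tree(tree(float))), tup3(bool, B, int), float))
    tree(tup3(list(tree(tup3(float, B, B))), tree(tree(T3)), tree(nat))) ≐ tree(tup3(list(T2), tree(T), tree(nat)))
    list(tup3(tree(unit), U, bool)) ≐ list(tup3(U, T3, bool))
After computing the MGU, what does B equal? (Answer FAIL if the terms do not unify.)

tup3(char, tree(tree(float)), unit)

Decompose tree/1: tup3(tree(A), tup3(bool, tup3(char, A, unit), int), float) ≐ tup3(tree(tree(tree(float))), tup3(bool, B, int), float).
Decompose tup3/3: tree(A) ≐ tree(tree(tree(float))),  tup3(bool, tup3(char, A, unit), int) ≐ tup3(bool, B, int),  float ≐ float.
Decompose tree/1: A ≐ tree(tree(float)).
Bind A := tree(tree(float)); substituting into the one remaining equation that mentions A gives: tup3(bool, tup3(char, tree(tree(float)), unit), int) ≐ tup3(bool, B, int).
Decompose tup3/3: bool ≐ bool,  tup3(char, tree(tree(float)), unit) ≐ B,  int ≐ int.
Delete trivial equation bool ≐ bool.
Bind B := tup3(char, tree(tree(float)), unit); substituting into the one remaining equation that mentions B gives: tree(tup3(list(tree(tup3(float, tup3(char, tree(tree(float)), unit), tup3(char, tree(tree(float)), unit)))), tree(tree(T3)), tree(nat))) ≐ tree(tup3(list(T2), tree(T), tree(nat))).
Delete trivial equation int ≐ int.
Delete trivial equation float ≐ float.
Decompose tree/1: tup3(list(tree(tup3(float, tup3(char, tree(tree(float)), unit), tup3(char, tree(tree(float)), unit)))), tree(tree(T3)), tree(nat)) ≐ tup3(list(T2), tree(T), tree(nat)).
Decompose tup3/3: list(tree(tup3(float, tup3(char, tree(tree(float)), unit), tup3(char, tree(tree(float)), unit)))) ≐ list(T2),  tree(tree(T3)) ≐ tree(T),  tree(nat) ≐ tree(nat).
Decompose list/1: tree(tup3(float, tup3(char, tree(tree(float)), unit), tup3(char, tree(tree(float)), unit))) ≐ T2.
Bind T2 := tree(tup3(float, tup3(char, tree(tree(float)), unit), tup3(char, tree(tree(float)), unit))); no other remaining equation mentions T2.
Decompose tree/1: tree(T3) ≐ T.
Bind T := tree(T3); no other remaining equation mentions T.
Delete trivial equation tree(nat) ≐ tree(nat).
Decompose list/1: tup3(tree(unit), U, bool) ≐ tup3(U, T3, bool).
Decompose tup3/3: tree(unit) ≐ U,  U ≐ T3,  bool ≐ bool.
Bind U := tree(unit); substituting into the one remaining equation that mentions U gives: tree(unit) ≐ T3.
Bind T3 := tree(unit); no other remaining equation mentions T3. Substituting into the earlier binding gives T := tree(tree(unit)).
Delete trivial equation bool ≐ bool.
MGU = { A -> tree(tree(float)), B -> tup3(char, tree(tree(float)), unit), T2 -> tree(tup3(float, tup3(char, tree(tree(float)), unit), tup3(char, tree(tree(float)), unit))), T -> tree(tree(unit)), U -> tree(unit), T3 -> tree(unit) }, so B -> tup3(char, tree(tree(float)), unit).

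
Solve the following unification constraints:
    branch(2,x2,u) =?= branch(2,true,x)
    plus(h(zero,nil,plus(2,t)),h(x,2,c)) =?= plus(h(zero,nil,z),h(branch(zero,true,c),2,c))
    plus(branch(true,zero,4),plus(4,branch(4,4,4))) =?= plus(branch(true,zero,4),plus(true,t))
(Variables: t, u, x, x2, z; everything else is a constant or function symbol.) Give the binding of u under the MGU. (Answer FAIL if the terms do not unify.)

Decompose branch/3: 2 =?= 2,  x2 =?= true,  u =?= x.
Delete trivial equation 2 =?= 2.
Bind x2 := true; no other remaining equation mentions x2.
Bind u := x; no other remaining equation mentions u.
Decompose plus/2: h(zero,nil,plus(2,t)) =?= h(zero,nil,z),  h(x,2,c) =?= h(branch(zero,true,c),2,c).
Decompose h/3: zero =?= zero,  nil =?= nil,  plus(2,t) =?= z.
Delete trivial equation zero =?= zero.
Delete trivial equation nil =?= nil.
Bind z := plus(2,t); no other remaining equation mentions z.
Decompose h/3: x =?= branch(zero,true,c),  2 =?= 2,  c =?= c.
Bind x := branch(zero,true,c); no other remaining equation mentions x. Substituting into the earlier binding gives u := branch(zero,true,c).
Delete trivial equation 2 =?= 2.
Delete trivial equation c =?= c.
Decompose plus/2: branch(true,zero,4) =?= branch(true,zero,4),  plus(4,branch(4,4,4)) =?= plus(true,t).
Delete trivial equation branch(true,zero,4) =?= branch(true,zero,4).
Decompose plus/2: 4 =?= true,  branch(4,4,4) =?= t.
Clash: constants 4 and true differ; no unifier exists.

FAIL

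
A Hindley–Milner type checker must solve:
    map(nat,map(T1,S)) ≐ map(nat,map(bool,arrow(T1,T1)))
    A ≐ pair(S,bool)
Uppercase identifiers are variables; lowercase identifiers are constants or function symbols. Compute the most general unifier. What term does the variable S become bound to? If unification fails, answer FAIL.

Decompose map/2: nat ≐ nat,  map(T1,S) ≐ map(bool,arrow(T1,T1)).
Delete trivial equation nat ≐ nat.
Decompose map/2: T1 ≐ bool,  S ≐ arrow(T1,T1).
Bind T1 := bool; substituting into the one remaining equation that mentions T1 gives: S ≐ arrow(bool,bool).
Bind S := arrow(bool,bool); substituting into the remaining equation gives: A ≐ pair(arrow(bool,bool),bool).
Bind A := pair(arrow(bool,bool),bool).
MGU = { T1 ↦ bool, S ↦ arrow(bool,bool), A ↦ pair(arrow(bool,bool),bool) }, so S ↦ arrow(bool,bool).

arrow(bool,bool)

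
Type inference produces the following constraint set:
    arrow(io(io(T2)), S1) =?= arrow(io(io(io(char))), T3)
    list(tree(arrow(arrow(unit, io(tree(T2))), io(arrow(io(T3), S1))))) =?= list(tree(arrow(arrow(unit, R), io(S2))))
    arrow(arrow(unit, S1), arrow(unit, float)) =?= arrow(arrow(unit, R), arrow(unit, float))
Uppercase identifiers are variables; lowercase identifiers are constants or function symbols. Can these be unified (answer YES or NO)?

YES

Decompose arrow/2: io(io(T2)) =?= io(io(io(char))),  S1 =?= T3.
Decompose io/1: io(T2) =?= io(io(char)).
Decompose io/1: T2 =?= io(char).
Bind T2 := io(char); substituting into the one remaining equation that mentions T2 gives: list(tree(arrow(arrow(unit, io(tree(io(char)))), io(arrow(io(T3), S1))))) =?= list(tree(arrow(arrow(unit, R), io(S2)))).
Bind S1 := T3; substituting into the remaining equations gives: list(tree(arrow(arrow(unit, io(tree(io(char)))), io(arrow(io(T3), T3))))) =?= list(tree(arrow(arrow(unit, R), io(S2)))),  arrow(arrow(unit, T3), arrow(unit, float)) =?= arrow(arrow(unit, R), arrow(unit, float)).
Decompose list/1: tree(arrow(arrow(unit, io(tree(io(char)))), io(arrow(io(T3), T3)))) =?= tree(arrow(arrow(unit, R), io(S2))).
Decompose tree/1: arrow(arrow(unit, io(tree(io(char)))), io(arrow(io(T3), T3))) =?= arrow(arrow(unit, R), io(S2)).
Decompose arrow/2: arrow(unit, io(tree(io(char)))) =?= arrow(unit, R),  io(arrow(io(T3), T3)) =?= io(S2).
Decompose arrow/2: unit =?= unit,  io(tree(io(char))) =?= R.
Delete trivial equation unit =?= unit.
Bind R := io(tree(io(char))); substituting into the one remaining equation that mentions R gives: arrow(arrow(unit, T3), arrow(unit, float)) =?= arrow(arrow(unit, io(tree(io(char)))), arrow(unit, float)).
Decompose io/1: arrow(io(T3), T3) =?= S2.
Bind S2 := arrow(io(T3), T3); no other remaining equation mentions S2.
Decompose arrow/2: arrow(unit, T3) =?= arrow(unit, io(tree(io(char)))),  arrow(unit, float) =?= arrow(unit, float).
Decompose arrow/2: unit =?= unit,  T3 =?= io(tree(io(char))).
Delete trivial equation unit =?= unit.
Bind T3 := io(tree(io(char))); no other remaining equation mentions T3. Substituting into the earlier bindings gives S1 := io(tree(io(char))), S2 := arrow(io(io(tree(io(char)))), io(tree(io(char)))).
Delete trivial equation arrow(unit, float) =?= arrow(unit, float).
No equations remain and no clash or occurs-check failure arose, so a unifier exists.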